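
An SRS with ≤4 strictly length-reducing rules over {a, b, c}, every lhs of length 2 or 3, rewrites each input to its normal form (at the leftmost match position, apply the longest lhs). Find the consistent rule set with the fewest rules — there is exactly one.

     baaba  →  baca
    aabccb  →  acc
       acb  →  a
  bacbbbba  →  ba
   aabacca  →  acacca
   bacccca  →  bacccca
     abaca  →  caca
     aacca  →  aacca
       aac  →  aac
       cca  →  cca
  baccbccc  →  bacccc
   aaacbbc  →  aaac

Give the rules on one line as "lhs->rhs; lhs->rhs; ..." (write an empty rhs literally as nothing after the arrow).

ab->c; cb->; cbb->

  | baaba => baca
  | aabccb => acccb => acc
  | acb => a
  | bacbbbba => babba => bcba => ba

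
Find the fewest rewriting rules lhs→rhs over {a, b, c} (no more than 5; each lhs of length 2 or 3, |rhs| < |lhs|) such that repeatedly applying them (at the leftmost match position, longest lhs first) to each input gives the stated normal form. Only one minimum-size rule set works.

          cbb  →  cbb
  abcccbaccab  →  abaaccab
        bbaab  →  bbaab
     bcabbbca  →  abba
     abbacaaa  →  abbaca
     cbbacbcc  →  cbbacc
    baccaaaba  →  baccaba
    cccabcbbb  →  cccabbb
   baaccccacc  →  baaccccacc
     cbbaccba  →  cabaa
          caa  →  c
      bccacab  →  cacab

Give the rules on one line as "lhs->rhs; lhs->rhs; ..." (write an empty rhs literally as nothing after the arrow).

  | cbb
  | abcccbaccab => accbaccab => abaaccab
  | bbaab
  | bcabbbca => abbbca => abba

bab->ab; bc->; caa->c; ccb->ba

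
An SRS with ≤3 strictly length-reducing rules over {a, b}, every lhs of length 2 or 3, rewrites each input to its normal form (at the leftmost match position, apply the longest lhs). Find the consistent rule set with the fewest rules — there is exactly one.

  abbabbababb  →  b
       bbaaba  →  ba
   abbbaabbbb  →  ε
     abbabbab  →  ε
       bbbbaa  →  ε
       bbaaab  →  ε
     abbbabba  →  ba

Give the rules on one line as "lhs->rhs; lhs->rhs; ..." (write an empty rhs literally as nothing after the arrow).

  | abbabbababb => babbababb => bbababb => ababb => abb => b
  | bbaaba => aaba => ba
  | abbbaabbbb => bbaabbbb => aabbbb => bbbb => bb => ε
  | abbabbab => babbab => bbab => ab => ε

aa->; ab->; bb->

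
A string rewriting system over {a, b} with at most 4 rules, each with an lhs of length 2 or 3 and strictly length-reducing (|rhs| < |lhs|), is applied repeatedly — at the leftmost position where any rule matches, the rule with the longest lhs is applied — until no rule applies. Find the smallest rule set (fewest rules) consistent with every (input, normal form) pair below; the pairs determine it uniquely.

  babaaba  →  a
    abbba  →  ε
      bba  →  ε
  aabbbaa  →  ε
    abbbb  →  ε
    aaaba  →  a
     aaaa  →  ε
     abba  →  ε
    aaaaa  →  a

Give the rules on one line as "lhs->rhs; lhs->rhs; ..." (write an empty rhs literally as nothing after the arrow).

aa->; ab->; ba->; bb->a

  | babaaba => baaba => aba => a
  | abbba => bba => aa => ε
  | bba => aa => ε
  | aabbbaa => bbbaa => abaa => aa => ε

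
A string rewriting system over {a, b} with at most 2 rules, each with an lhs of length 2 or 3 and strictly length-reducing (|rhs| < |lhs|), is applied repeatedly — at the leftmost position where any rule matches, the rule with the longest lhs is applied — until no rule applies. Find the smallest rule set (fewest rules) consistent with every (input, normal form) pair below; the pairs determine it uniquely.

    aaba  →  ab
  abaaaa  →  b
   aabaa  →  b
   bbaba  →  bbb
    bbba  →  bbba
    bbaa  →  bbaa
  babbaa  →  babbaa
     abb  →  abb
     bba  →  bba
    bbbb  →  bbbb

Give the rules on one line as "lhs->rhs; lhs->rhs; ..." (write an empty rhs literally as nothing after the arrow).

aaa->; aba->b

  | aaba => ab
  | abaaaa => baaa => b
  | aabaa => aba => b
  | bbaba => bbb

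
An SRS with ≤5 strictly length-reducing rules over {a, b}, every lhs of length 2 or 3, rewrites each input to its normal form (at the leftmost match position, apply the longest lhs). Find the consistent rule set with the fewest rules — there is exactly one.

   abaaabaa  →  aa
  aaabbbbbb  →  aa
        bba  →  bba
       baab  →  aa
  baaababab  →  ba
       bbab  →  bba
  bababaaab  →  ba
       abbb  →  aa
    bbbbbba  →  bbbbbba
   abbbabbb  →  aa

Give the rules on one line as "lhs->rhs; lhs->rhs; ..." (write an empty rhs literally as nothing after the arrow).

aaa->ba; ab->a; abb->aa; baa->aa

  | abaaabaa => aaaabaa => baabaa => aabaa => aaaa => baa => aa
  | aaabbbbbb => babbbbbb => baabbbb => aabbbb => aaabb => babb => baa => aa
  | bba
  | baab => aab => aa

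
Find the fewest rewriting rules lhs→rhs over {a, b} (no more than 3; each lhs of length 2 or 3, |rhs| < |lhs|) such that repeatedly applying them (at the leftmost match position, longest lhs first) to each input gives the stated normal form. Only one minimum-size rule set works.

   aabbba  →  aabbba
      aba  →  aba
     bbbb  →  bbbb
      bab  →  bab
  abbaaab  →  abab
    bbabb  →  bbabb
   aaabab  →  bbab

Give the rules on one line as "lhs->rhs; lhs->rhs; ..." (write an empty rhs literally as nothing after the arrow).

  | aabbba
  | aba
  | bbbb
  | bab

aaa->b; baa->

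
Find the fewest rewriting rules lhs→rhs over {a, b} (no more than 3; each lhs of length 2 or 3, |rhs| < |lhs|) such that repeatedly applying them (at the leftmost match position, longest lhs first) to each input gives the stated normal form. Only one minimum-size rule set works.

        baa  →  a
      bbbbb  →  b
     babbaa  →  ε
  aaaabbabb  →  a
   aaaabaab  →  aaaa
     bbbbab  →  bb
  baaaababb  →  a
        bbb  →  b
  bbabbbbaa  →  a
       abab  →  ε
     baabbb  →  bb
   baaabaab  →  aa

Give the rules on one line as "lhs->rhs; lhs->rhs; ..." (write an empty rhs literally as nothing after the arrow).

ab->; ba->; bbb->b

  | baa => a
  | bbbbb => bbb => b
  | babbaa => bbaa => ba => ε
  | aaaabbabb => aaababb => aaabb => aab => a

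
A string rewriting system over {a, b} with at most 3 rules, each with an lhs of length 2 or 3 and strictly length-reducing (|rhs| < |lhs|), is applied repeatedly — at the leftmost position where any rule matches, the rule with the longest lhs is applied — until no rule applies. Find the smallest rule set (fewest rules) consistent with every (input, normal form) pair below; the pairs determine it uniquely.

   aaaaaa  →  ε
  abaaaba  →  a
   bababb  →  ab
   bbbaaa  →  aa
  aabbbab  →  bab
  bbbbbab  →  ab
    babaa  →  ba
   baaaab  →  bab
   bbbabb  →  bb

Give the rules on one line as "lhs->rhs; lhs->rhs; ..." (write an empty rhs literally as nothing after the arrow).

aaa->; aba->; bbb->ab

  | aaaaaa => aaa => ε
  | abaaaba => aaba => a
  | bababb => bbb => ab
  | bbbaaa => abaaa => aa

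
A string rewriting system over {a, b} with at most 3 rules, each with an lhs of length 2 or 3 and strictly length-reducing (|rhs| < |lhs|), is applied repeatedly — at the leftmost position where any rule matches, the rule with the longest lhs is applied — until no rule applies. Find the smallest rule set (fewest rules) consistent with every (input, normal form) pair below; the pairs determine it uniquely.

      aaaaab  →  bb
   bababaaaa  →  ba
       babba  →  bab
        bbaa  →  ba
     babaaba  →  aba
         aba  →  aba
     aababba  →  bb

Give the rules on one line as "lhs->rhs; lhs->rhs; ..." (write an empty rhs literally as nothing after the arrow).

  | aaaaab => baaab => aab => bb
  | bababaaaa => babaaaa => baaaa => aaa => ba
  | babba => bab
  | bbaa => ba

aa->b; baa->a; bba->b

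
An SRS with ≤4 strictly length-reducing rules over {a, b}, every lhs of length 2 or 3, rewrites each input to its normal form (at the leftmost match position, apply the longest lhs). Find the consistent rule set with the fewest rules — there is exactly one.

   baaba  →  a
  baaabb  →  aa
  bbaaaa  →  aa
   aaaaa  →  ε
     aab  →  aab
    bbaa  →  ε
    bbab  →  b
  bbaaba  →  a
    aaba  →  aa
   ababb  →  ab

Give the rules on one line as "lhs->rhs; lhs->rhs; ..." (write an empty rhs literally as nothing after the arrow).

aaa->bb; abb->a; ba->; bab->

  | baaba => aba => a
  | baaabb => aabb => aa
  | bbaaaa => baaa => aa
  | aaaaa => bbaa => ba => ε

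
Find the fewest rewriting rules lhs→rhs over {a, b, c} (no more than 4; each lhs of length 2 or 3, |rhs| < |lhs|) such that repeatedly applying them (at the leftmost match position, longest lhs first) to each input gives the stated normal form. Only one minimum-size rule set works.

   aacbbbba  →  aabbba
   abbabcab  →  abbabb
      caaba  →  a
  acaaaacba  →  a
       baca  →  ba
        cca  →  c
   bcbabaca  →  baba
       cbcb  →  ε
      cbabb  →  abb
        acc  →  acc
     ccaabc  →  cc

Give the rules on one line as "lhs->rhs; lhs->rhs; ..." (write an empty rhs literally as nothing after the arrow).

  | aacbbbba => aabbba
  | abbabcab => abbabb
  | caaba => cba => a
  | acaaaacba => acaacba => accba => aca => a

ca->; caa->c; cb->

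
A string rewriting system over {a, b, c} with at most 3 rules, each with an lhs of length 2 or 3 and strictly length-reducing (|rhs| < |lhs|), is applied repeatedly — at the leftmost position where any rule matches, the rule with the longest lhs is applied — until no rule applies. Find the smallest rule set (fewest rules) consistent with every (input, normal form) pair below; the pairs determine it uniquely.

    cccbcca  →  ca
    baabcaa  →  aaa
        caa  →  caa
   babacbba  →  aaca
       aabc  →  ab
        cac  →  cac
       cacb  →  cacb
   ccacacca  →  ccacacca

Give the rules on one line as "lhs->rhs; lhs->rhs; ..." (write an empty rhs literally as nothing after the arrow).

abc->b; ba->a; cbc->b

  | cccbcca => ccbca => cba => ca
  | baabcaa => aabcaa => abaa => aaa
  | caa
  | babacbba => abacbba => aacbba => aacba => aaca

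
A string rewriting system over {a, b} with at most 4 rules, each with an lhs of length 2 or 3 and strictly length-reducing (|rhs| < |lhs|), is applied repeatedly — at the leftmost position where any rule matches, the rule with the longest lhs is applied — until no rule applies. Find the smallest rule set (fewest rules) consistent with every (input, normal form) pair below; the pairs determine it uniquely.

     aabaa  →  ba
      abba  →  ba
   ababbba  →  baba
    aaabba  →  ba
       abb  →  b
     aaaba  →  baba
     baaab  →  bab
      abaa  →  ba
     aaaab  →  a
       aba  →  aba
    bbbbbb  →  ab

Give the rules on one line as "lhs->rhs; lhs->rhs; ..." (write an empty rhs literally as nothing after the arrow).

  | aabaa => bbaa => aaa => ba
  | abba => aaa => ba
  | ababbba => abaaba => aaaba => baba
  | aaabba => babba => baaa => aaa => ba

aa->b; baa->aa; bb->a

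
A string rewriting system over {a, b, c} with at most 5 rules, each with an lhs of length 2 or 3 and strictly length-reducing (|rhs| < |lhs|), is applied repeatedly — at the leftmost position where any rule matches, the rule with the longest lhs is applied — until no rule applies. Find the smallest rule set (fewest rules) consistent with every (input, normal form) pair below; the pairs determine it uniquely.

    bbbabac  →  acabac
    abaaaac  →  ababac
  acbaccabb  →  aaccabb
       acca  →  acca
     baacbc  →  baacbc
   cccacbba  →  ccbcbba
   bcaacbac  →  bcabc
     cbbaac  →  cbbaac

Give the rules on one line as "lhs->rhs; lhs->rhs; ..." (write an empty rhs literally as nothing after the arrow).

  | bbbabac => acabac
  | abaaaac => ababac
  | acbaccabb => aaccabb
  | acca

aaa->ab; bbb->ac; cac->bc; cba->a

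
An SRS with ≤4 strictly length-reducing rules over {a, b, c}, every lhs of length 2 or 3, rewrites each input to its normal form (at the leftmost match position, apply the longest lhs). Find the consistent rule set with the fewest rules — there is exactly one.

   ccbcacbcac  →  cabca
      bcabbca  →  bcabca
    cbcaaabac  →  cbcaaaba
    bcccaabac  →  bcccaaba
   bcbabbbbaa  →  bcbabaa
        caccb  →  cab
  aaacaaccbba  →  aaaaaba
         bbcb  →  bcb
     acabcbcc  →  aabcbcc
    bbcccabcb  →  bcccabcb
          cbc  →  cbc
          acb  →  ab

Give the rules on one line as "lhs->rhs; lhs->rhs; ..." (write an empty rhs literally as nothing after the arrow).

  | ccbcacbcac => cacbcac => cabcac => cabca
  | bcabbca => bcabca
  | cbcaaabac => cbcaaaba
  | bcccaabac => bcccaaba

ac->a; bb->b; ccb->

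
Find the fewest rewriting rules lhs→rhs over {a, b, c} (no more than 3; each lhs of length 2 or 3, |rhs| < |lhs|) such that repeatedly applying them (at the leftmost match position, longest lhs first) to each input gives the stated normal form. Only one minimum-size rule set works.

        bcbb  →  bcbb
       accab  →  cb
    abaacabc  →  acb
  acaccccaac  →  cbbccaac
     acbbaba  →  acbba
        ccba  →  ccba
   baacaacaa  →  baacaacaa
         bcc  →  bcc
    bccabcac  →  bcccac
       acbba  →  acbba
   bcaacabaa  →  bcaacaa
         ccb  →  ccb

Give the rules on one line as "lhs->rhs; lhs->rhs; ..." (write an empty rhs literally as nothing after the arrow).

ab->; acc->cb

  | bcbb
  | accab => cbab => cb
  | abaacabc => aacabc => aacc => acb
  | acaccccaac => accbccaac => cbbccaac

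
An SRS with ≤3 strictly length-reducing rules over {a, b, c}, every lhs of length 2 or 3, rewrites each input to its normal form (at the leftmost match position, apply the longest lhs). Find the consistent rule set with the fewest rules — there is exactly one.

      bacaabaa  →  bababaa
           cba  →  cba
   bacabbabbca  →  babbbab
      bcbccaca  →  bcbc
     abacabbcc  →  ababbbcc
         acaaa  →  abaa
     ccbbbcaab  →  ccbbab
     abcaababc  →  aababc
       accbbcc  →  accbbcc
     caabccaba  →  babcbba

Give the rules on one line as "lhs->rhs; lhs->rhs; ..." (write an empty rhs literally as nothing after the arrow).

bca->; ca->b

  | bacaabaa => bababaa
  | cba
  | bacabbabbca => babbbabbca => babbbab
  | bcbccaca => bcbcbca => bcbc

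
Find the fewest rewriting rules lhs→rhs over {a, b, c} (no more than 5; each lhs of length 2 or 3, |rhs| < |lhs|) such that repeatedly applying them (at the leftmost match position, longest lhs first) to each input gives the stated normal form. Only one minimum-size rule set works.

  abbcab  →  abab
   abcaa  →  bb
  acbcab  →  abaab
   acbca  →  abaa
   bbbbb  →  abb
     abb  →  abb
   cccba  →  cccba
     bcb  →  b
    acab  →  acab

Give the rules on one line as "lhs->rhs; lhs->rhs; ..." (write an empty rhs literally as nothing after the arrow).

  | abbcab => abab
  | abcaa => aaa => bb
  | acbcab => abaab
  | acbca => abaa

aaa->bb; bbb->a; bc->; cbc->ba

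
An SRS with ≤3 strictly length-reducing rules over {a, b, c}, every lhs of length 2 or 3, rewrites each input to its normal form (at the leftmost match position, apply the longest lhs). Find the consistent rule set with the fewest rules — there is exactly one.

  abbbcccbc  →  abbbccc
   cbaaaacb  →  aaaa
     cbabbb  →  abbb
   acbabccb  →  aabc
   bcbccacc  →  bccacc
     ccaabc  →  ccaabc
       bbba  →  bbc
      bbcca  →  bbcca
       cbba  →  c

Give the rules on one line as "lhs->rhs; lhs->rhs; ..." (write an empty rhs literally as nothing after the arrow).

  | abbbcccbc => abbbccc
  | cbaaaacb => aaaacb => aaaa
  | cbabbb => abbb
  | acbabccb => aabccb => aabc

ba->c; cb->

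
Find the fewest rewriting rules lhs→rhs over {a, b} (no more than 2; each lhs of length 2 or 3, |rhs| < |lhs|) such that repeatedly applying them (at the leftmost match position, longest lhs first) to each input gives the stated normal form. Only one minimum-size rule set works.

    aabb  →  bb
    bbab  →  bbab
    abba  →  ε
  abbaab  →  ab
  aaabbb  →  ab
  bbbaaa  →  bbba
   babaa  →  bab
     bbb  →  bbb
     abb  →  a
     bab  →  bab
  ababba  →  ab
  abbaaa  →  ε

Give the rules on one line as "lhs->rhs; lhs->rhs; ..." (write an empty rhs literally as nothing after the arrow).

  | aabb => bb
  | bbab
  | abba => aa => ε
  | abbaab => aaab => ab

aa->; abb->a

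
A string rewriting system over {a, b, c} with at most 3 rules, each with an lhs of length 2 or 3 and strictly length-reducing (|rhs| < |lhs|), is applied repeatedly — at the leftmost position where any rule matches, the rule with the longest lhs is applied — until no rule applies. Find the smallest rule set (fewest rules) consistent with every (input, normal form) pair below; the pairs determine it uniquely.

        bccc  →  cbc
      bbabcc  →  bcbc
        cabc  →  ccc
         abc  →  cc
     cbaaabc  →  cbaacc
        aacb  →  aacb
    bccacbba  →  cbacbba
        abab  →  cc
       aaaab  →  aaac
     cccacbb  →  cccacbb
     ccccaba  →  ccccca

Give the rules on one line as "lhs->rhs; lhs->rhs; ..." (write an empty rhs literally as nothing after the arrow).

  | bccc => cbc
  | bbabcc => bbccc => bcbc
  | cabc => ccc
  | abc => cc

ab->c; bcc->cb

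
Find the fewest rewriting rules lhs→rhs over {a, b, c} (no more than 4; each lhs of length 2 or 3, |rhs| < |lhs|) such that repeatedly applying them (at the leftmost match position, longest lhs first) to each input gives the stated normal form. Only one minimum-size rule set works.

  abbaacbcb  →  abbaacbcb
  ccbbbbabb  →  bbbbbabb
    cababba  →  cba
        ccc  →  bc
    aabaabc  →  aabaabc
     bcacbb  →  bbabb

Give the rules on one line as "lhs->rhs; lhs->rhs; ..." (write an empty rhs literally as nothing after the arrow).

cab->c; cac->ba; cc->b

  | abbaacbcb
  | ccbbbbabb => bbbbbabb
  | cababba => cabba => cba
  | ccc => bc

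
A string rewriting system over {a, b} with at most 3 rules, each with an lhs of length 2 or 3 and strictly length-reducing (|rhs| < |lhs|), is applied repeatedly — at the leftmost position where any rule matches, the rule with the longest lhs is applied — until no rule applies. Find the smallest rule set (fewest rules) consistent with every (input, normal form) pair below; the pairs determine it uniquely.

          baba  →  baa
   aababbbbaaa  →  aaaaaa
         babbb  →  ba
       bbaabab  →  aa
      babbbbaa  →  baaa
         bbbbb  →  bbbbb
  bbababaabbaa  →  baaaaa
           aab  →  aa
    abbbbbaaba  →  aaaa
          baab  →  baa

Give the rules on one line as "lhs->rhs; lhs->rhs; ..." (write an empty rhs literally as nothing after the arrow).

  | baba => baa
  | aababbbbaaa => aaabbbbaaa => aaabbbaaa => aaabbaaa => aaabaaa => aaaaaa
  | babbb => babb => bab => ba
  | bbaabab => abab => aab => aa

ab->a; bba->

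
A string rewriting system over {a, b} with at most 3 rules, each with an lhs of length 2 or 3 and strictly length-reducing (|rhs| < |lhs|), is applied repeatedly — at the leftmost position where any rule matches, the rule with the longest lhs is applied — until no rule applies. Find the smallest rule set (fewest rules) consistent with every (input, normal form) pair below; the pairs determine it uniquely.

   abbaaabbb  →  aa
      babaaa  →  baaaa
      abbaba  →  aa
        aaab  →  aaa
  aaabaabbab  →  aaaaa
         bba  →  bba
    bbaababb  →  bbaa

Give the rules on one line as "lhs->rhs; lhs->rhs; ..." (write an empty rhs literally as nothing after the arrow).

ab->a; abb->

  | abbaaabbb => aaabbb => aab => aa
  | babaaa => baaaa
  | abbaba => aba => aa
  | aaab => aaa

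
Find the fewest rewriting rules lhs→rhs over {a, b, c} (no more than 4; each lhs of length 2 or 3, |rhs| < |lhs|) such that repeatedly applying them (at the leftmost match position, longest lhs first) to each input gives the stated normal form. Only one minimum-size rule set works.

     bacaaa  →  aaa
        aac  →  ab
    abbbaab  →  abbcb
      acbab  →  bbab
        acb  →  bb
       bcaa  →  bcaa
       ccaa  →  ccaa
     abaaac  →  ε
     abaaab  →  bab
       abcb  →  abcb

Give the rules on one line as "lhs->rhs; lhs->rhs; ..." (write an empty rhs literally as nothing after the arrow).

ac->b; baa->c; bac->

  | bacaaa => aaa
  | aac => ab
  | abbbaab => abbcb
  | acbab => bbab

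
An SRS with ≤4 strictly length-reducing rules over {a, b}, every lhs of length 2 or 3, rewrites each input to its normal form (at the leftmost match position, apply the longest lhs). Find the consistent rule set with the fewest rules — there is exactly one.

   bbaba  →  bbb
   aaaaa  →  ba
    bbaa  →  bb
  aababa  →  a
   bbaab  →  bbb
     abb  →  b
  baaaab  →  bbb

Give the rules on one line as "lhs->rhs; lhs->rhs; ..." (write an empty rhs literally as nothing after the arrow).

aa->a; aaa->b; ab->; bba->bb

  | bbaba => bbba => bbb
  | aaaaa => baa => ba
  | bbaa => bba => bb
  | aababa => ababa => aba => a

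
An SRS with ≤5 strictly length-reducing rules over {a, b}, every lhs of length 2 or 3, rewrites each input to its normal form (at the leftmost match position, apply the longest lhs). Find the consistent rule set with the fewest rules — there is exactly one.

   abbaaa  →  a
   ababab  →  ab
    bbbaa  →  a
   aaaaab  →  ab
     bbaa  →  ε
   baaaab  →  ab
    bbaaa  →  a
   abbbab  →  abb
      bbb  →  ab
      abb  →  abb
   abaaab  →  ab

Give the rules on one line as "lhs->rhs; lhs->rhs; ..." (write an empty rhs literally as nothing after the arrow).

aa->a; ba->; bab->bb; bbb->ab

  | abbaaa => abaa => aa => a
  | ababab => abbab => abbb => aab => ab
  | bbbaa => abaa => aa => a
  | aaaaab => aaaab => aaab => aab => ab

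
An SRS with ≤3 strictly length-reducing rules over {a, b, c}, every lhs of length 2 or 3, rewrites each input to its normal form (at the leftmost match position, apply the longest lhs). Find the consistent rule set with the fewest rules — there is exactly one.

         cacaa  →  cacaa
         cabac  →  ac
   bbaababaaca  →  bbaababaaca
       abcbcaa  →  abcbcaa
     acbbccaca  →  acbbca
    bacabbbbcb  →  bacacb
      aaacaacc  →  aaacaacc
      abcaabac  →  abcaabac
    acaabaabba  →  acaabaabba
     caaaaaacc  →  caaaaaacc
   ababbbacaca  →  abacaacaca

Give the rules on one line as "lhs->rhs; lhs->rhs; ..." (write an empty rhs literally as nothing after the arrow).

bbb->ca; cab->; cca->

  | cacaa
  | cabac => ac
  | bbaababaaca
  | abcbcaa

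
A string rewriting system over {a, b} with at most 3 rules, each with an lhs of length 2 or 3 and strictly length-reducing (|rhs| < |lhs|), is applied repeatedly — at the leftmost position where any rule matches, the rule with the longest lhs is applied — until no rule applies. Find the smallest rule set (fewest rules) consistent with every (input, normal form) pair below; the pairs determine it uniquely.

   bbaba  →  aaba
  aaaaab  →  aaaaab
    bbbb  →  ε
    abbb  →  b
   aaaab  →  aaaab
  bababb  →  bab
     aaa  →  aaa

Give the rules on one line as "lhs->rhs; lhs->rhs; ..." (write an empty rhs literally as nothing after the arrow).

abb->; bb->a

  | bbaba => aaba
  | aaaaab
  | bbbb => abb => ε
  | abbb => b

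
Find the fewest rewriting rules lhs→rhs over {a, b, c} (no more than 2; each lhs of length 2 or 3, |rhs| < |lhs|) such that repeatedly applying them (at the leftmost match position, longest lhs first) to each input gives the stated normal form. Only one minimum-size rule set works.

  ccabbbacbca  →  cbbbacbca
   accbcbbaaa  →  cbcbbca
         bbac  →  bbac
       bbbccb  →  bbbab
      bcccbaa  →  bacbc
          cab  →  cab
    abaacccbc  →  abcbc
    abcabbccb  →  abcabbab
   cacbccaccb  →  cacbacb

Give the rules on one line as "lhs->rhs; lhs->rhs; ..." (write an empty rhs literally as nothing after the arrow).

  | ccabbbacbca => aabbbacbca => cbbbacbca
  | accbcbbaaa => aabcbbaaa => cbcbbaaa => cbcbbca
  | bbac
  | bbbccb => bbbab

aa->c; cc->a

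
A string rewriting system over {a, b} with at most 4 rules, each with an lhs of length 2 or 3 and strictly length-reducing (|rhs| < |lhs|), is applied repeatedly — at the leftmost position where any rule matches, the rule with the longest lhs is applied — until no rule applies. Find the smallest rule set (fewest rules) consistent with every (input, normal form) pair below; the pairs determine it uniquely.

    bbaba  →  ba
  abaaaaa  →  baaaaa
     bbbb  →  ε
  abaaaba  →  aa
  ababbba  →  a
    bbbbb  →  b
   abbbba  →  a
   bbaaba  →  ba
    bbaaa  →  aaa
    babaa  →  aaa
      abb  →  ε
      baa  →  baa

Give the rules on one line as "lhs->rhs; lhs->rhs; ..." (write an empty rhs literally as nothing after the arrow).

  | bbaba => aba => ba
  | abaaaaa => baaaaa
  | bbbb => bb => ε
  | abaaaba => baaaba => baaba => baba => aa

ab->b; bab->a; bb->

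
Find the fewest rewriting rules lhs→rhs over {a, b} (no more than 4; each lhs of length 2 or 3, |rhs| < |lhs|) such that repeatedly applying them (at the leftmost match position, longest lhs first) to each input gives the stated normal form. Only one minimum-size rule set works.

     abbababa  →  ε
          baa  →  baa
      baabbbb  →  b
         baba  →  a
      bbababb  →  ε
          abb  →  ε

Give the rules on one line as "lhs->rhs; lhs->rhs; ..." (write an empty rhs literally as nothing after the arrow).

aba->bb; abb->; bab->; bba->ab

  | abbababa => ababa => bbba => bab => ε
  | baa
  | baabbbb => babb => b
  | baba => a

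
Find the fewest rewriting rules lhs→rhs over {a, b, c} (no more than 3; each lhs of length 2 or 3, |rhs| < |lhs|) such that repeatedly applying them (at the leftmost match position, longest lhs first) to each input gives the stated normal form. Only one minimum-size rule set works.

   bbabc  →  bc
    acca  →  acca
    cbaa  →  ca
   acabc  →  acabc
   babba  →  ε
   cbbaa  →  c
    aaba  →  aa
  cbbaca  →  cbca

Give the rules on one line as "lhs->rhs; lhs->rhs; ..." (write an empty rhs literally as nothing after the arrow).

  | bbabc => bc
  | acca
  | cbaa => ca
  | acabc

ba->; bab->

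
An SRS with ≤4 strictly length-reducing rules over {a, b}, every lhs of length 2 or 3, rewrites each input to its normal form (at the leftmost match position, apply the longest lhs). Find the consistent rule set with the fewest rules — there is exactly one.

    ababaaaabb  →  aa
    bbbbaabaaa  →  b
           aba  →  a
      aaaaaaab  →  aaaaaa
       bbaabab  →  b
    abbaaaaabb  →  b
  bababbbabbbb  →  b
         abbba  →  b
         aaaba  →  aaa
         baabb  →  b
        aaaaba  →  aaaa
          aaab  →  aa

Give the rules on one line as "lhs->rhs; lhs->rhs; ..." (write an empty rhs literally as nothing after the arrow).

  | ababaaaabb => abaaaabb => aaaabb => aaab => aa
  | bbbbaabaaa => bbbaabaaa => bbaabaaa => baabaaa => babaaa => bbaaa => baaa => baa => ba => b
  | aba => a
  | aaaaaaab => aaaaaa

ab->; ba->b; bb->b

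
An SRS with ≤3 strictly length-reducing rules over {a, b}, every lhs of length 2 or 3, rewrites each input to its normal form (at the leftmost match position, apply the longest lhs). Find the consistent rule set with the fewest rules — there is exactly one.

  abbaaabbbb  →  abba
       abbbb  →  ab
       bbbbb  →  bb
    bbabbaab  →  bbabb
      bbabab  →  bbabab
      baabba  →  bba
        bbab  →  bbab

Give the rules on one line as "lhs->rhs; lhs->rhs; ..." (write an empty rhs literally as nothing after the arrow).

  | abbaaabbbb => abbabbb => abba
  | abbbb => ab
  | bbbbb => bb
  | bbabbaab => bbabb

aab->; bbb->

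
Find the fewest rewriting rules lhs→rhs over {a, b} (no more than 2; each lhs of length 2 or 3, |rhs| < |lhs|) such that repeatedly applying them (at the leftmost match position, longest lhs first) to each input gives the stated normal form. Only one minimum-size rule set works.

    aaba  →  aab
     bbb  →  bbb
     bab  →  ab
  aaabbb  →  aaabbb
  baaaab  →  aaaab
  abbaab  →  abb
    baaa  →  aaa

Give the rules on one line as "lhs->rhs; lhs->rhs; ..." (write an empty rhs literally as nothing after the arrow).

aba->ab; ba->a

  | aaba => aab
  | bbb
  | bab => ab
  | aaabbb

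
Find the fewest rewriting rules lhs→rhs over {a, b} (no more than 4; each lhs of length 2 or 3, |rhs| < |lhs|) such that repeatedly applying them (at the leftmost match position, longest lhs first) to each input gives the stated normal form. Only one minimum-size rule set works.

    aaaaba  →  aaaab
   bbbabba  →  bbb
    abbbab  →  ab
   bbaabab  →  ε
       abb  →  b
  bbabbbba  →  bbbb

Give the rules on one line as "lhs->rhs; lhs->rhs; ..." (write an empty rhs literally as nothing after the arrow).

abb->ba; ba->b; bab->

  | aaaaba => aaaab
  | bbbabba => bbba => bbb
  | abbbab => babab => ab
  | bbaabab => bbabab => bab => ε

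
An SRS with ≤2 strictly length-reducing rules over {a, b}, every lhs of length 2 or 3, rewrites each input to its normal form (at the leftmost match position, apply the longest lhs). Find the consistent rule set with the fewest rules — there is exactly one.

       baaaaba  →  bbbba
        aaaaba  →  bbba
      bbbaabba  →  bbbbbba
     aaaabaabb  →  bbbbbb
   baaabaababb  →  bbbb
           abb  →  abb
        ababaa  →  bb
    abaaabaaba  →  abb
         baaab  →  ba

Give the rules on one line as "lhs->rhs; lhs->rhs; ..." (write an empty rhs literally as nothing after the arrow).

  | baaaaba => bbaaba => bbbba
  | aaaaba => baaba => bbba
  | bbbaabba => bbbbbba
  | aaaabaabb => baabaabb => bbbaabb => bbbbbb

aa->b; bab->a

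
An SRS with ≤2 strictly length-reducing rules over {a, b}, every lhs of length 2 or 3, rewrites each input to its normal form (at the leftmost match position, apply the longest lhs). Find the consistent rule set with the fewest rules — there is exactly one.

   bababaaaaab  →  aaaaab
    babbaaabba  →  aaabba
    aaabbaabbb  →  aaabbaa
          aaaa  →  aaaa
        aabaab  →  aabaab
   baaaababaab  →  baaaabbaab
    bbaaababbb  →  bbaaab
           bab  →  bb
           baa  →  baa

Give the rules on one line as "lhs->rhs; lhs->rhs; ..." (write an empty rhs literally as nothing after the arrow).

bab->bb; bbb->

  | bababaaaaab => bbabaaaaab => bbbaaaaab => aaaaab
  | babbaaabba => bbbaaabba => aaabba
  | aaabbaabbb => aaabbaa
  | aaaa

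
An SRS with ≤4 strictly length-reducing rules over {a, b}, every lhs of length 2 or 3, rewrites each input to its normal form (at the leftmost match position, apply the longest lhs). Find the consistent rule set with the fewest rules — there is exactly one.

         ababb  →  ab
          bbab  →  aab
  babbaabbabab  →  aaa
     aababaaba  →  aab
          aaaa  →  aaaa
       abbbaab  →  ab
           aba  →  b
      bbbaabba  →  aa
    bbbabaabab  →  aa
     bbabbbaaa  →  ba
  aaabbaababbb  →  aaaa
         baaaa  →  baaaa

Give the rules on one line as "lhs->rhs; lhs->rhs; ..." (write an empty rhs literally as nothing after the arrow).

aba->b; abb->a; bab->ab; bb->a

  | ababb => bbb => ab
  | bbab => aab
  | babbaabbabab => abbaabbabab => aaabbabab => aaaabab => aaabb => aaa
  | aababaaba => abbaaba => aaaba => aab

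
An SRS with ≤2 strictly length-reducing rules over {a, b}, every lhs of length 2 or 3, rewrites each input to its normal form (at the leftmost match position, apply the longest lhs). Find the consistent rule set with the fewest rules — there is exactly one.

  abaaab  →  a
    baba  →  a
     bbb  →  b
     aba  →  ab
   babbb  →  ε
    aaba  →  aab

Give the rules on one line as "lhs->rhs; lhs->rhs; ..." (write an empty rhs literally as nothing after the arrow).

ba->b; bb->

  | abaaab => abaab => abab => abb => a
  | baba => bba => a
  | bbb => b
  | aba => ab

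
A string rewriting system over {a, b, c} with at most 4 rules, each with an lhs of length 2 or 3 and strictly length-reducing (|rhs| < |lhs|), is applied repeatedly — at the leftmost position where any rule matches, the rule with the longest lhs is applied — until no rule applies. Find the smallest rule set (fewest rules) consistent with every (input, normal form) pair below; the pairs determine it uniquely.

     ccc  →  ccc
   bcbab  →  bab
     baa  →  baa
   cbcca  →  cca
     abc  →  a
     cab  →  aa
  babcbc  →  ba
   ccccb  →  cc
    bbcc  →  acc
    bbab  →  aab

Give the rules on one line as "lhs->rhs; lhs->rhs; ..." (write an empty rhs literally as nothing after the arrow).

bb->a; bc->; cab->aa; ccb->

  | ccc
  | bcbab => bab
  | baa
  | cbcca => cca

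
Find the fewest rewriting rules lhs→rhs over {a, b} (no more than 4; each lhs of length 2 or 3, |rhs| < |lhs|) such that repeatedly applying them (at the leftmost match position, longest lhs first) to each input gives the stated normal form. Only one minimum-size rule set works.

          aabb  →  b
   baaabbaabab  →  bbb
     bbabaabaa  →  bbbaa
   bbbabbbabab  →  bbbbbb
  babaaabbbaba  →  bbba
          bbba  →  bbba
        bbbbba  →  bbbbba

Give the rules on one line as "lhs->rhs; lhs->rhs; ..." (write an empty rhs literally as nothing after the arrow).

  | aabb => b
  | baaabbaabab => babaabab => bbaabab => bbab => bbb
  | bbabaabaa => bbbaabaa => bbbaa
  | bbbabbbabab => bbbbabab => bbbbbab => bbbbbb

aab->; ab->b; abb->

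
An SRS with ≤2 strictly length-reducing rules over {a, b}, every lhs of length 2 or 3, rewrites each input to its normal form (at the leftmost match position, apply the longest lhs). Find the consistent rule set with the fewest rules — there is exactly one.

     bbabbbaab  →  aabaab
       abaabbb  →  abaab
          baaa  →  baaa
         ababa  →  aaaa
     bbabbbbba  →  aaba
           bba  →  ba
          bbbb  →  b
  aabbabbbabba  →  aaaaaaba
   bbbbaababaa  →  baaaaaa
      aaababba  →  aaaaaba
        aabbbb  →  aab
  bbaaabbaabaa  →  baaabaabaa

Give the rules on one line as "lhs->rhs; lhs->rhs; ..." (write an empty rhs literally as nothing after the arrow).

  | bbabbbaab => babbbaab => aabbaab => aabaab
  | abaabbb => abaabb => abaab
  | baaa
  | ababa => aaaa

bab->aa; bb->b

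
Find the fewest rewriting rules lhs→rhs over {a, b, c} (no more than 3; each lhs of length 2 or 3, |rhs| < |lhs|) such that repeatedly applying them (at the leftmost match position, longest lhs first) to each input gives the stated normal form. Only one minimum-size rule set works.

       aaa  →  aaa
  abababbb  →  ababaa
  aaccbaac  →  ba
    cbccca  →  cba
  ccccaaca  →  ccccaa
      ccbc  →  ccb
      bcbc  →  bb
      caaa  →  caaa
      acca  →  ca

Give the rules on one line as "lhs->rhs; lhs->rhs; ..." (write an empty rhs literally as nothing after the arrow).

ac->; bbb->a; bc->b

  | aaa
  | abababbb => ababaa
  | aaccbaac => acbaac => baac => ba
  | cbccca => cbcca => cbca => cba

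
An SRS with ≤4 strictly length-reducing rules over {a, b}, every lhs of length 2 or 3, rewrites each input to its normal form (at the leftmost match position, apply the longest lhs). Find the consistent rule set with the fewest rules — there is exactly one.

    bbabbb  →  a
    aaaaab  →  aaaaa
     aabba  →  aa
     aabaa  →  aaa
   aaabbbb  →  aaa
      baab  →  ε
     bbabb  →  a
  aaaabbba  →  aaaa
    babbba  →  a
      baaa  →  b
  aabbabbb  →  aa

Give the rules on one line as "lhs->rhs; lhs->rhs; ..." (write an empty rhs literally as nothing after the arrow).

  | bbabbb => abbb => abb => ab => a
  | aaaaab => aaaaa
  | aabba => aaba => aa
  | aabaa => aaa

ab->a; aba->a; ba->b; bb->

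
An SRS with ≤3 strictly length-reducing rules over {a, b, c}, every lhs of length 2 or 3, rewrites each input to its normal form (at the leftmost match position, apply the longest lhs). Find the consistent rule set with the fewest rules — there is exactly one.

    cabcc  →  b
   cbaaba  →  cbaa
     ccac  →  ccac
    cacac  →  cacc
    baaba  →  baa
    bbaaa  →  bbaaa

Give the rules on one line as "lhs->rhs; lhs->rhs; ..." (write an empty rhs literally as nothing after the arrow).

  | cabcc => ccc => b
  | cbaaba => cbaa
  | ccac
  | cacac => cacc

ab->; aca->ac; ccc->b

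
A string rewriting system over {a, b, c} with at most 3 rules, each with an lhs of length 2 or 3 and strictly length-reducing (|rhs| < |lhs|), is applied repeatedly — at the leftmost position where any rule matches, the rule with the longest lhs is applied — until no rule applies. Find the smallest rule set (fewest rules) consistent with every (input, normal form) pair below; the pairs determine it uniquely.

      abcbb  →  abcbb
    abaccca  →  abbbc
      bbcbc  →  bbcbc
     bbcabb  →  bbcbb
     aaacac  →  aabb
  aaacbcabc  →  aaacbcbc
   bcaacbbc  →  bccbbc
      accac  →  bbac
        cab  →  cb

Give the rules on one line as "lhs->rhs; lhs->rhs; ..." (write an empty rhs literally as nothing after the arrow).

acc->bb; ca->c

  | abcbb
  | abaccca => abbbca => abbbc
  | bbcbc
  | bbcabb => bbcbb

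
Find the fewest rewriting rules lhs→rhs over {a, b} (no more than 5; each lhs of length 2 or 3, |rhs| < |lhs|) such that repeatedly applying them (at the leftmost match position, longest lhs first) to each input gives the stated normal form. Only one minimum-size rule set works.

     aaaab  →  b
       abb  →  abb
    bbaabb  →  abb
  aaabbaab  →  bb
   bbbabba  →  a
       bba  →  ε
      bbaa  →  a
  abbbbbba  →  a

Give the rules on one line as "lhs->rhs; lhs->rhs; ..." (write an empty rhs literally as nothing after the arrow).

  | aaaab => baab => bbb => b
  | abb
  | bbaabb => abb
  | aaabbaab => babbaab => abbaab => aab => bb

aa->b; bab->ab; bba->; bbb->b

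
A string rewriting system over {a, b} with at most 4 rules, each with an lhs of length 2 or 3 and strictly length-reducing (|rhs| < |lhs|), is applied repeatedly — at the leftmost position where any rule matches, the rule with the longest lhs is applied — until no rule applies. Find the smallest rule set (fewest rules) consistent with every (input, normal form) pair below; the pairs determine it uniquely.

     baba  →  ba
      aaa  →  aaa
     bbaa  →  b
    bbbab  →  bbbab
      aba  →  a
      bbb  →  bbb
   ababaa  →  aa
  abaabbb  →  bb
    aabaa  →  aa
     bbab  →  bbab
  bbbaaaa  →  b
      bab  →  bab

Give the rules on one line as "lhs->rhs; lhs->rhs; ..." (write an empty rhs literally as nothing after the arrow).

aab->; aba->a; baa->

  | baba => ba
  | aaa
  | bbaa => b
  | bbbab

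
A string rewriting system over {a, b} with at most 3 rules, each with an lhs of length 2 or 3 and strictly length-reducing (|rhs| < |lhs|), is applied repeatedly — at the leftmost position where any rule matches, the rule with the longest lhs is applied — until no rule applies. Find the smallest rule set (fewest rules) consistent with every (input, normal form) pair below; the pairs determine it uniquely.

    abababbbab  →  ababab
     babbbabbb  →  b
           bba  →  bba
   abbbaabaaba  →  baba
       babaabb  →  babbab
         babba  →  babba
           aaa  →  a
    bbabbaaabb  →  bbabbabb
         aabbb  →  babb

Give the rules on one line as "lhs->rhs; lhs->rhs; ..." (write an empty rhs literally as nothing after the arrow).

  | abababbbab => ababaaab => ababab
  | babbbabbb => baaabbb => babbb => baa => b
  | bba
  | abbbaabaaba => aaaabaaba => aabaaba => baaaba => baba

aa->; aab->ba; bbb->a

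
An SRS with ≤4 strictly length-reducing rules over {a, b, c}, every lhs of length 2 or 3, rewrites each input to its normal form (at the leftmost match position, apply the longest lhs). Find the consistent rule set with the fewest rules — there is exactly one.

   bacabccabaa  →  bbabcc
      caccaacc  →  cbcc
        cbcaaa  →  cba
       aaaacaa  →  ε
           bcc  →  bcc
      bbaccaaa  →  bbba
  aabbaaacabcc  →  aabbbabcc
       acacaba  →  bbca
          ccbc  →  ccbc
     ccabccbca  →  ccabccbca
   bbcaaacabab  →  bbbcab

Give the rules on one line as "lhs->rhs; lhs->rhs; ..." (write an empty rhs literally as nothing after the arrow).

  | bacabccabaa => bbabccabaa => bbabcccaa => bbabcc
  | caccaacc => cbcaacc => cbcc
  | cbcaaa => cba
  | aaaacaa => aaabaa => aacaa => abaa => caa => ε

aba->ca; ac->b; caa->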